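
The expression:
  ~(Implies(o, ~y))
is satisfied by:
  {o: True, y: True}


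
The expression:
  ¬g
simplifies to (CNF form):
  ¬g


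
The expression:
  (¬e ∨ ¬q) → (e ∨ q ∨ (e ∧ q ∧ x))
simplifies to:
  e ∨ q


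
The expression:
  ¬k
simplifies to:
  ¬k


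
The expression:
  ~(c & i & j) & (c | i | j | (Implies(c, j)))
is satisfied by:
  {c: False, i: False, j: False}
  {j: True, c: False, i: False}
  {i: True, c: False, j: False}
  {j: True, i: True, c: False}
  {c: True, j: False, i: False}
  {j: True, c: True, i: False}
  {i: True, c: True, j: False}


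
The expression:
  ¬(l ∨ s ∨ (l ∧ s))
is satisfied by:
  {l: False, s: False}


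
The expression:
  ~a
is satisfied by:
  {a: False}


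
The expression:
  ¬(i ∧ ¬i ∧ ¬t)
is always true.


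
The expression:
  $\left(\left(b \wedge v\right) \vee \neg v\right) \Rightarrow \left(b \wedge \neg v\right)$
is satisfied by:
  {b: True, v: False}
  {v: True, b: False}


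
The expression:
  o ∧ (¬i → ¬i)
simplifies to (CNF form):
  o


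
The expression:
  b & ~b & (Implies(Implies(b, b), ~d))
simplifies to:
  False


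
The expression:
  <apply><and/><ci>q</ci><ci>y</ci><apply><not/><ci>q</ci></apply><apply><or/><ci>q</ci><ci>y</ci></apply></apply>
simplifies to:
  <false/>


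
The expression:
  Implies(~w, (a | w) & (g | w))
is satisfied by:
  {a: True, w: True, g: True}
  {a: True, w: True, g: False}
  {w: True, g: True, a: False}
  {w: True, g: False, a: False}
  {a: True, g: True, w: False}


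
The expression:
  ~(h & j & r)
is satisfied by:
  {h: False, r: False, j: False}
  {j: True, h: False, r: False}
  {r: True, h: False, j: False}
  {j: True, r: True, h: False}
  {h: True, j: False, r: False}
  {j: True, h: True, r: False}
  {r: True, h: True, j: False}


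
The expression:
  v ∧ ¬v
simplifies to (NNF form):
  False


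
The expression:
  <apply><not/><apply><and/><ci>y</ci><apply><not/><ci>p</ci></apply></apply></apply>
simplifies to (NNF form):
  <apply><or/><ci>p</ci><apply><not/><ci>y</ci></apply></apply>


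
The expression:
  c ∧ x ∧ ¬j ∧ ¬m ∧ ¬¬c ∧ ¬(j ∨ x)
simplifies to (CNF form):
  False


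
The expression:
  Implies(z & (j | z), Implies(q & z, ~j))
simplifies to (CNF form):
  ~j | ~q | ~z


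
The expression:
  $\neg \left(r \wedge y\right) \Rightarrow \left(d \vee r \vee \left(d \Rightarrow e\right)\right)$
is always true.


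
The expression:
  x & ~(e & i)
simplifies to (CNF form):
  x & (~e | ~i)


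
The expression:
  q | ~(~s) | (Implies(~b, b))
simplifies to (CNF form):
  b | q | s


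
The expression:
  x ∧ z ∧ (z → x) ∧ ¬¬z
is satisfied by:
  {z: True, x: True}


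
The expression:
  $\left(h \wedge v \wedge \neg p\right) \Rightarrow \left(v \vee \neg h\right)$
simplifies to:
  $\text{True}$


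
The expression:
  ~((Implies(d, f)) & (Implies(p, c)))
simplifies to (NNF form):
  (d | p) & (d | ~c) & (p | ~f) & (~c | ~f)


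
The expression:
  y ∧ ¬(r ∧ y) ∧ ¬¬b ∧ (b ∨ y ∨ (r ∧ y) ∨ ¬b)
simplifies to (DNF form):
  b ∧ y ∧ ¬r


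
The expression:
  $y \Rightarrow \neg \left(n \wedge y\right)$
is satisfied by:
  {y: False, n: False}
  {n: True, y: False}
  {y: True, n: False}


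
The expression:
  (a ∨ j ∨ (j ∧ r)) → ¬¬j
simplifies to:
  j ∨ ¬a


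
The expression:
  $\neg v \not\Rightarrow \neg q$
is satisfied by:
  {q: True, v: False}


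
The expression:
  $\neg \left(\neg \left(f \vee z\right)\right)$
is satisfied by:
  {z: True, f: True}
  {z: True, f: False}
  {f: True, z: False}


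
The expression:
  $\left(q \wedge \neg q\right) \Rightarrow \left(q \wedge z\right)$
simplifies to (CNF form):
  $\text{True}$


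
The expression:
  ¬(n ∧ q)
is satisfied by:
  {q: False, n: False}
  {n: True, q: False}
  {q: True, n: False}


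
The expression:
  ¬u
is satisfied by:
  {u: False}


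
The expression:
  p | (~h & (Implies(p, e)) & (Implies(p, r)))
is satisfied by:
  {p: True, h: False}
  {h: False, p: False}
  {h: True, p: True}


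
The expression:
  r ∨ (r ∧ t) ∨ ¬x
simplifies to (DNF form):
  r ∨ ¬x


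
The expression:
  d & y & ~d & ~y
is never true.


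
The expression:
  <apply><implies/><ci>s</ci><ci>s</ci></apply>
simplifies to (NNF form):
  <true/>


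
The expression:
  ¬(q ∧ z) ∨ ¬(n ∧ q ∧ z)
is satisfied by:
  {z: False, n: False, q: False}
  {q: True, z: False, n: False}
  {n: True, z: False, q: False}
  {q: True, n: True, z: False}
  {z: True, q: False, n: False}
  {q: True, z: True, n: False}
  {n: True, z: True, q: False}


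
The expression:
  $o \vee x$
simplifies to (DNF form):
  $o \vee x$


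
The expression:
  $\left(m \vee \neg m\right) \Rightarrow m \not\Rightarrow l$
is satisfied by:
  {m: True, l: False}


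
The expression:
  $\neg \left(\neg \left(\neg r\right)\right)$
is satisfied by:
  {r: False}


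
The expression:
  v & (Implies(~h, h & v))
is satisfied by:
  {h: True, v: True}


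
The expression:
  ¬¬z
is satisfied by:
  {z: True}


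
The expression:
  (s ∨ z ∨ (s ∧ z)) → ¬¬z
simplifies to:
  z ∨ ¬s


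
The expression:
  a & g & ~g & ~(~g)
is never true.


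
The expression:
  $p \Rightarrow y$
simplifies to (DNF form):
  $y \vee \neg p$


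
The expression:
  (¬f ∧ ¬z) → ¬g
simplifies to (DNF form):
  f ∨ z ∨ ¬g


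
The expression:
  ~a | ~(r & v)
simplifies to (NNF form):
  ~a | ~r | ~v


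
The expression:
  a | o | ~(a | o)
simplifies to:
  True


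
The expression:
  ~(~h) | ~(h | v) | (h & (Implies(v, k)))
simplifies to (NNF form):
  h | ~v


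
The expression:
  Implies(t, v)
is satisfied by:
  {v: True, t: False}
  {t: False, v: False}
  {t: True, v: True}


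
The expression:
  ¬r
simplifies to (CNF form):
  ¬r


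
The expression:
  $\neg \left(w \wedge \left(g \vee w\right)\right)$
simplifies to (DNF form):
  $\neg w$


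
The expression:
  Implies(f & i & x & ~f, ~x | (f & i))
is always true.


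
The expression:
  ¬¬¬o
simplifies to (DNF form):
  ¬o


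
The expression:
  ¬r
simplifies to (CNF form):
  ¬r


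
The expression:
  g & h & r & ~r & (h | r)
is never true.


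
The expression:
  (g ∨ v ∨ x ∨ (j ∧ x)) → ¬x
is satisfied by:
  {x: False}


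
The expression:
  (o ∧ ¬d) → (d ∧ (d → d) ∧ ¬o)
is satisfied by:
  {d: True, o: False}
  {o: False, d: False}
  {o: True, d: True}


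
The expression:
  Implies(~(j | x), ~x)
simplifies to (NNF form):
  True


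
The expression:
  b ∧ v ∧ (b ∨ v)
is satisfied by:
  {b: True, v: True}


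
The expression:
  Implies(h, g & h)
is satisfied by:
  {g: True, h: False}
  {h: False, g: False}
  {h: True, g: True}


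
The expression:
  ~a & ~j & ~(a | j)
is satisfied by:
  {j: False, a: False}


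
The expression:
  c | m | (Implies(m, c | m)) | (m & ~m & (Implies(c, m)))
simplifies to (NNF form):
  True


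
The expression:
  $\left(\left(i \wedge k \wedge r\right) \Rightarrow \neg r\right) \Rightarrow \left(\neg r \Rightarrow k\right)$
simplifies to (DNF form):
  $k \vee r$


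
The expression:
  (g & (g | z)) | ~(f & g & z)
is always true.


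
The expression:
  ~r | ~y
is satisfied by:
  {y: False, r: False}
  {r: True, y: False}
  {y: True, r: False}


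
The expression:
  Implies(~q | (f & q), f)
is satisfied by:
  {q: True, f: True}
  {q: True, f: False}
  {f: True, q: False}


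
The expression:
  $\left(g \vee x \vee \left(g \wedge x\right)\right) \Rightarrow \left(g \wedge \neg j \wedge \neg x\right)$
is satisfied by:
  {x: False, g: False, j: False}
  {j: True, x: False, g: False}
  {g: True, x: False, j: False}


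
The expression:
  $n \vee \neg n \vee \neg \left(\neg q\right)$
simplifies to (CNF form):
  $\text{True}$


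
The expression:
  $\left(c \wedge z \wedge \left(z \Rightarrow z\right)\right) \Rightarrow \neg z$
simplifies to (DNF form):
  $\neg c \vee \neg z$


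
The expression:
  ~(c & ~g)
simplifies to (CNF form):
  g | ~c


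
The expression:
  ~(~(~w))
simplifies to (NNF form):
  ~w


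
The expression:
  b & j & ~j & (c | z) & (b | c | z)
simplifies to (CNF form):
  False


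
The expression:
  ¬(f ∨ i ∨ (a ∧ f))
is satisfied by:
  {i: False, f: False}


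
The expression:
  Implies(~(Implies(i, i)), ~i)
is always true.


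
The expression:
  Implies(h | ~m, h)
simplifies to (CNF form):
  h | m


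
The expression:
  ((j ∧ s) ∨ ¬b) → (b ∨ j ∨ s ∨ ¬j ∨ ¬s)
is always true.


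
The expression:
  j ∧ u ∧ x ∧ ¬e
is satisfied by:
  {j: True, u: True, x: True, e: False}


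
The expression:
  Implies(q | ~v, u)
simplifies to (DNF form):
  u | (v & ~q)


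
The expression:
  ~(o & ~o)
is always true.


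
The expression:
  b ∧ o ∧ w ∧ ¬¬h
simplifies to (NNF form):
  b ∧ h ∧ o ∧ w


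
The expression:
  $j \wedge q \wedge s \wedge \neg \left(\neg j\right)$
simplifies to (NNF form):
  $j \wedge q \wedge s$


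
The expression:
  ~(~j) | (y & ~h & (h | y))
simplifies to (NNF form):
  j | (y & ~h)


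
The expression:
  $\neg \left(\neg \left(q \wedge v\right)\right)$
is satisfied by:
  {q: True, v: True}


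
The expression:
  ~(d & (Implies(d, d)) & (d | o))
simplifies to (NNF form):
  ~d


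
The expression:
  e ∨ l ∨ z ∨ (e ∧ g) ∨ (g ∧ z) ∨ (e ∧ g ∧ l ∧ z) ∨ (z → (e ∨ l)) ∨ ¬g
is always true.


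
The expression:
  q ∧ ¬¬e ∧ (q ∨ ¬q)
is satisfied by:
  {e: True, q: True}


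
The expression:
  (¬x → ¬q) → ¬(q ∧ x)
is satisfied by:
  {q: False, x: False}
  {x: True, q: False}
  {q: True, x: False}


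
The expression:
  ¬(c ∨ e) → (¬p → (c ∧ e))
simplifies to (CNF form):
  c ∨ e ∨ p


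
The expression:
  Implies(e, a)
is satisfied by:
  {a: True, e: False}
  {e: False, a: False}
  {e: True, a: True}


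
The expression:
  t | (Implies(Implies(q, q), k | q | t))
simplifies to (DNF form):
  k | q | t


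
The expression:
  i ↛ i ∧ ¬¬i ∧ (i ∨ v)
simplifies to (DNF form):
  False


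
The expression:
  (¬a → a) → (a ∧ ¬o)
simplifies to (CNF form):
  ¬a ∨ ¬o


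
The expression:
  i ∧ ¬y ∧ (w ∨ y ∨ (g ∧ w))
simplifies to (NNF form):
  i ∧ w ∧ ¬y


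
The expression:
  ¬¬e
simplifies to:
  e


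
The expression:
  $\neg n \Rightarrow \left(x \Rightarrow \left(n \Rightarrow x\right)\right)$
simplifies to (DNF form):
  $\text{True}$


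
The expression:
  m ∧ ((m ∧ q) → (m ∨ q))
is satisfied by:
  {m: True}


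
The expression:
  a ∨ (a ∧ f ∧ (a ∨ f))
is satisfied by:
  {a: True}


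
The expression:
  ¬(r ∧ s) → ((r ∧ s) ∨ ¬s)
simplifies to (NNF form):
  r ∨ ¬s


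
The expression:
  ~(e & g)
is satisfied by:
  {g: False, e: False}
  {e: True, g: False}
  {g: True, e: False}


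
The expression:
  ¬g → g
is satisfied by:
  {g: True}


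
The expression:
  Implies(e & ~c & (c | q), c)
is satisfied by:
  {c: True, e: False, q: False}
  {e: False, q: False, c: False}
  {c: True, q: True, e: False}
  {q: True, e: False, c: False}
  {c: True, e: True, q: False}
  {e: True, c: False, q: False}
  {c: True, q: True, e: True}


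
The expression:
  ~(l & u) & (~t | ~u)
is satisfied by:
  {l: False, u: False, t: False}
  {t: True, l: False, u: False}
  {l: True, t: False, u: False}
  {t: True, l: True, u: False}
  {u: True, t: False, l: False}


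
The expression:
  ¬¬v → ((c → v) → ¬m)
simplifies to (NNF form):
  ¬m ∨ ¬v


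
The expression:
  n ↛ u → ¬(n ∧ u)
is always true.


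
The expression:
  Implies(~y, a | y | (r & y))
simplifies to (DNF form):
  a | y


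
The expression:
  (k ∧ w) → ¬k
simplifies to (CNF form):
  ¬k ∨ ¬w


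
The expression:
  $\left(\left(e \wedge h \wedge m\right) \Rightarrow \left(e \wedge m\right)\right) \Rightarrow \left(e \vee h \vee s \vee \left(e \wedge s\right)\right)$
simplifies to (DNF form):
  $e \vee h \vee s$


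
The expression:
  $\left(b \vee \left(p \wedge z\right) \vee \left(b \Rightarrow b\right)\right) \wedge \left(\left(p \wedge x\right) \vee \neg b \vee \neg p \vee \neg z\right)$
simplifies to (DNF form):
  $x \vee \neg b \vee \neg p \vee \neg z$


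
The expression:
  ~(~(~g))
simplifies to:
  ~g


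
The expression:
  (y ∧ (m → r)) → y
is always true.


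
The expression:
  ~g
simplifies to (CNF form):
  ~g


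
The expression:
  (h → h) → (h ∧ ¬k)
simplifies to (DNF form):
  h ∧ ¬k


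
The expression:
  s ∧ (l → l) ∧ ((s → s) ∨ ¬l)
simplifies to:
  s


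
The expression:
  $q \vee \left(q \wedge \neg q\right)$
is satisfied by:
  {q: True}


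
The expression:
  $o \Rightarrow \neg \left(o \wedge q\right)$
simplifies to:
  $\neg o \vee \neg q$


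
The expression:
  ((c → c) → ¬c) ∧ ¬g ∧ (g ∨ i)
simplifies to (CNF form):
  i ∧ ¬c ∧ ¬g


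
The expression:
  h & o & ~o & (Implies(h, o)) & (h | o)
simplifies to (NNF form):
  False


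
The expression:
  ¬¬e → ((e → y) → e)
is always true.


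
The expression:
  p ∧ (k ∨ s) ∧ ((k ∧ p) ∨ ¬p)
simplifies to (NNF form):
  k ∧ p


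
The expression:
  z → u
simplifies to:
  u ∨ ¬z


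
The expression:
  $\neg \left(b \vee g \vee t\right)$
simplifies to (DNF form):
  $\neg b \wedge \neg g \wedge \neg t$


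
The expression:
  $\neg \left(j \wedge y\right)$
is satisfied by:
  {y: False, j: False}
  {j: True, y: False}
  {y: True, j: False}


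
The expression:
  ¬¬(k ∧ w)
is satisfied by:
  {w: True, k: True}


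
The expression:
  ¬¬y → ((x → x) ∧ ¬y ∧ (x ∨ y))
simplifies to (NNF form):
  ¬y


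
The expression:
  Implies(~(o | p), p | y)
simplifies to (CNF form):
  o | p | y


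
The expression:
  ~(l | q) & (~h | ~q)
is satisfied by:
  {q: False, l: False}


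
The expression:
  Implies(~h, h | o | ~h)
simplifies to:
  True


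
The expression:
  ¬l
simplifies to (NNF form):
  ¬l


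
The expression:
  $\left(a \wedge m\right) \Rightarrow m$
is always true.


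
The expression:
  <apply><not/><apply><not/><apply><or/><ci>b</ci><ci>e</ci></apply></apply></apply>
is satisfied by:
  {b: True, e: True}
  {b: True, e: False}
  {e: True, b: False}


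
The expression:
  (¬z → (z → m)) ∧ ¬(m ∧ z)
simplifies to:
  ¬m ∨ ¬z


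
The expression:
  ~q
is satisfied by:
  {q: False}


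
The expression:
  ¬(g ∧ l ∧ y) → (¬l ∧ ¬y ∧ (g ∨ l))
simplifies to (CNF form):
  g ∧ (l ∨ ¬y) ∧ (y ∨ ¬l)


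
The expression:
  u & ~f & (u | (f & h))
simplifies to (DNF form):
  u & ~f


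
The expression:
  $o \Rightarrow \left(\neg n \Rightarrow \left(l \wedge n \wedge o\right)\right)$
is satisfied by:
  {n: True, o: False}
  {o: False, n: False}
  {o: True, n: True}


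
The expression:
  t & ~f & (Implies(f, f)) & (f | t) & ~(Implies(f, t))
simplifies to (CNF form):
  False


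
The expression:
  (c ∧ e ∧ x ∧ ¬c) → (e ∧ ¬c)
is always true.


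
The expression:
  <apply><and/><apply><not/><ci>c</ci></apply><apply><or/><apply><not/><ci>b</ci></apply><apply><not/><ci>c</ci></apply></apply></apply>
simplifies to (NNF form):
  <apply><not/><ci>c</ci></apply>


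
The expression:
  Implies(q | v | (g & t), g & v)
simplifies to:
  (g | ~v) & (v | ~q) & (v | ~g | ~t)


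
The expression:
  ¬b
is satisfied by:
  {b: False}


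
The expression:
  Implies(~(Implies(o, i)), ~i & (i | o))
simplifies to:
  True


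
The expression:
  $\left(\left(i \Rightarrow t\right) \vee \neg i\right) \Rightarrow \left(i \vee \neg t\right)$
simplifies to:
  $i \vee \neg t$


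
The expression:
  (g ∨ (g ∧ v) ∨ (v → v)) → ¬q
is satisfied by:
  {q: False}


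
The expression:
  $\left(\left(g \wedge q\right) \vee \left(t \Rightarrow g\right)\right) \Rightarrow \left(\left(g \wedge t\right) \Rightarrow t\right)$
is always true.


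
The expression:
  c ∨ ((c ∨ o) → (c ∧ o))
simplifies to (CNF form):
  c ∨ ¬o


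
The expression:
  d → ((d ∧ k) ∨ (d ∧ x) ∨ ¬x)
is always true.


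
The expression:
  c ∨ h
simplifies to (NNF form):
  c ∨ h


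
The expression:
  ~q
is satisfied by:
  {q: False}


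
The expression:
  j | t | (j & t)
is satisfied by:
  {t: True, j: True}
  {t: True, j: False}
  {j: True, t: False}


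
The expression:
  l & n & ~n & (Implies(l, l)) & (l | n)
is never true.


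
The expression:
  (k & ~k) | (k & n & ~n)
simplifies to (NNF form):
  False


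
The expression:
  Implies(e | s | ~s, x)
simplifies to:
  x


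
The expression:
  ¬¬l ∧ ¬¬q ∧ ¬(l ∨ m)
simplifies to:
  False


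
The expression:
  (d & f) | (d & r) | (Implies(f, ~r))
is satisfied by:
  {d: True, r: False, f: False}
  {d: False, r: False, f: False}
  {f: True, d: True, r: False}
  {f: True, d: False, r: False}
  {r: True, d: True, f: False}
  {r: True, d: False, f: False}
  {r: True, f: True, d: True}


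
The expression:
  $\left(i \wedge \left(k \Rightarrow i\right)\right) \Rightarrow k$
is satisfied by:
  {k: True, i: False}
  {i: False, k: False}
  {i: True, k: True}


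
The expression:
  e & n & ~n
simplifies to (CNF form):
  False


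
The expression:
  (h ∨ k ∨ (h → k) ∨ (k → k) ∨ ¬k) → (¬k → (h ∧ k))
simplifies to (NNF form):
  k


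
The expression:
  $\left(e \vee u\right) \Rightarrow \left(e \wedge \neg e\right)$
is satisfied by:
  {u: False, e: False}


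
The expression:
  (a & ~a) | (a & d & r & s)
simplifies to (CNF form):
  a & d & r & s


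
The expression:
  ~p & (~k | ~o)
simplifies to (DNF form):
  (~k & ~p) | (~o & ~p)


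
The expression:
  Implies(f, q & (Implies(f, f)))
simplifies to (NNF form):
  q | ~f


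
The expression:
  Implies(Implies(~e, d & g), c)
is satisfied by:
  {c: True, d: False, g: False, e: False}
  {c: True, g: True, d: False, e: False}
  {c: True, d: True, g: False, e: False}
  {c: True, g: True, d: True, e: False}
  {c: True, e: True, d: False, g: False}
  {c: True, e: True, g: True, d: False}
  {c: True, e: True, d: True, g: False}
  {c: True, e: True, g: True, d: True}
  {e: False, d: False, g: False, c: False}
  {g: True, e: False, d: False, c: False}
  {d: True, e: False, g: False, c: False}


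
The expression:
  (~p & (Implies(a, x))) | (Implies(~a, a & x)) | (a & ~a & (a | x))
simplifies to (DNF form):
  a | ~p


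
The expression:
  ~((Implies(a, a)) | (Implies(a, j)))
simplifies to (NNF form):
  False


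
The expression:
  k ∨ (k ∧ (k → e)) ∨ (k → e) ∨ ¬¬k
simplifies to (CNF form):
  True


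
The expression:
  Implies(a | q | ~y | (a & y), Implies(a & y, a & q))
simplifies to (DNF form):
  q | ~a | ~y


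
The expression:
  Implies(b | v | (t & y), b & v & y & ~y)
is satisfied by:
  {v: False, t: False, b: False, y: False}
  {y: True, v: False, t: False, b: False}
  {t: True, y: False, v: False, b: False}


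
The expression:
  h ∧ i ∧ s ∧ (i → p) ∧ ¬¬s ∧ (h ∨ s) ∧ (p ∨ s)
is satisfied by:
  {h: True, i: True, p: True, s: True}


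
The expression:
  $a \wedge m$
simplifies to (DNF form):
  $a \wedge m$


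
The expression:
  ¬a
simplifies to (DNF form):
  ¬a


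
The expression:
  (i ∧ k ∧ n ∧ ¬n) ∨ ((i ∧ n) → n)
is always true.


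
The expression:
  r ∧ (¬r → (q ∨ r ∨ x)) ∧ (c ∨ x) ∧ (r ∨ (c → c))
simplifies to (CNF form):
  r ∧ (c ∨ x)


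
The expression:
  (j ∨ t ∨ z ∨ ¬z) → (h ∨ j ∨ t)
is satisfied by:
  {t: True, h: True, j: True}
  {t: True, h: True, j: False}
  {t: True, j: True, h: False}
  {t: True, j: False, h: False}
  {h: True, j: True, t: False}
  {h: True, j: False, t: False}
  {j: True, h: False, t: False}


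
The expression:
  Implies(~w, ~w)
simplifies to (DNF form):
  True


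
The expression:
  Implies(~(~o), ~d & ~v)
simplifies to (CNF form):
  (~d | ~o) & (~o | ~v)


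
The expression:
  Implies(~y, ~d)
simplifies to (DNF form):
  y | ~d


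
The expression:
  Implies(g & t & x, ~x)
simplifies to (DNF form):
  ~g | ~t | ~x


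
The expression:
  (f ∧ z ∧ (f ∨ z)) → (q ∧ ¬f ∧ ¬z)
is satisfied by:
  {z: False, f: False}
  {f: True, z: False}
  {z: True, f: False}


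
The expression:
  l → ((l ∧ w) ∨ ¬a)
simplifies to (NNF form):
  w ∨ ¬a ∨ ¬l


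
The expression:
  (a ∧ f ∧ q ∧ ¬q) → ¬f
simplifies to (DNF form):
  True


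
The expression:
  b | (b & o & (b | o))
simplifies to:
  b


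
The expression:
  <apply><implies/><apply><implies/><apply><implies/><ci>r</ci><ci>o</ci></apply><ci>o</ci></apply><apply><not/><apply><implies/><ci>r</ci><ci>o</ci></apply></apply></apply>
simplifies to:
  <apply><not/><ci>o</ci></apply>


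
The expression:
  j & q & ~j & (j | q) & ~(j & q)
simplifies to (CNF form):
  False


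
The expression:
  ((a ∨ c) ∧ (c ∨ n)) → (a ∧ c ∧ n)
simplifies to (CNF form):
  (a ∨ ¬c) ∧ (c ∨ ¬c) ∧ (n ∨ ¬c) ∧ (a ∨ ¬a ∨ ¬c) ∧ (a ∨ ¬a ∨ ¬n) ∧ (a ∨ ¬c ∨ ¬n) ∧ (c ∨ ¬a ∨ ¬c) ∧ (c ∨ ¬a ∨ ¬n) ∧ (c ∨ ¬c ∨ ¬n) ∧ (n ∨ ¬a ∨ ¬c) ∧ (n ∨ ¬a ∨ ¬n) ∧ (n ∨ ¬c ∨ ¬n)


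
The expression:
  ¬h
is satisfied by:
  {h: False}


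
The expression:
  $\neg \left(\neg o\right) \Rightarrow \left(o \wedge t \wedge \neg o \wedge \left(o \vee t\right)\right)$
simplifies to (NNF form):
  $\neg o$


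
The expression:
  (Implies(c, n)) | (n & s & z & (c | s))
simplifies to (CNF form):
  n | ~c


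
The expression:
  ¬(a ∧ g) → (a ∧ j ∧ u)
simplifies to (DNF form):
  (a ∧ g) ∨ (a ∧ g ∧ j) ∨ (a ∧ g ∧ u) ∨ (a ∧ j ∧ u)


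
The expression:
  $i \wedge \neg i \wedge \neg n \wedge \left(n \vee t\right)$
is never true.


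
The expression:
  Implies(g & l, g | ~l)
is always true.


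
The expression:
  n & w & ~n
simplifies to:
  False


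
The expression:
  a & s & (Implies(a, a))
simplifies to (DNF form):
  a & s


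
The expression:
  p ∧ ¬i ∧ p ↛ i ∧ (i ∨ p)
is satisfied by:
  {p: True, i: False}


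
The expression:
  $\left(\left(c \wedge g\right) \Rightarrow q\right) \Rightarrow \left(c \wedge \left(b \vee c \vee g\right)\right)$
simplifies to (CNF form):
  $c$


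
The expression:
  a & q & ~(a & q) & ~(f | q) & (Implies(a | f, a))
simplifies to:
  False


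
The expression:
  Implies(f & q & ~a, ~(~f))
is always true.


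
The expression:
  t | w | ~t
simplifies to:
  True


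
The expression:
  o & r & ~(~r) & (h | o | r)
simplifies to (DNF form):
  o & r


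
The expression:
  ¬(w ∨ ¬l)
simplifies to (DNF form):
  l ∧ ¬w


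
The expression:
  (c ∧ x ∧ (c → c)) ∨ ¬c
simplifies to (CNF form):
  x ∨ ¬c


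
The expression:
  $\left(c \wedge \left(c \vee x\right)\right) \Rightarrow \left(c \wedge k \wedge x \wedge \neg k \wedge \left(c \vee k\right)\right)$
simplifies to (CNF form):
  $\neg c$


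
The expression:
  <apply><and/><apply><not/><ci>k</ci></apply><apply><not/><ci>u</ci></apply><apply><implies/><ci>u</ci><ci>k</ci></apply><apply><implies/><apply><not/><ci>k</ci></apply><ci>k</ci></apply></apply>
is never true.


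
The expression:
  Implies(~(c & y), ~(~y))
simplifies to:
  y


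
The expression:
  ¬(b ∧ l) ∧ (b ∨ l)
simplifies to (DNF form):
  (b ∧ ¬l) ∨ (l ∧ ¬b)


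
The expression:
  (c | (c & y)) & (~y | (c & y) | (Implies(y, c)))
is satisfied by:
  {c: True}


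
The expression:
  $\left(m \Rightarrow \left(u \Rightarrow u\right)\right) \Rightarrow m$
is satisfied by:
  {m: True}


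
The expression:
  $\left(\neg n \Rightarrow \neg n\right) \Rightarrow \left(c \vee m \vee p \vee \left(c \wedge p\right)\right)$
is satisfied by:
  {c: True, m: True, p: True}
  {c: True, m: True, p: False}
  {c: True, p: True, m: False}
  {c: True, p: False, m: False}
  {m: True, p: True, c: False}
  {m: True, p: False, c: False}
  {p: True, m: False, c: False}


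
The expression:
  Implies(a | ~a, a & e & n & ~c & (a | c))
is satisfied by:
  {e: True, a: True, n: True, c: False}


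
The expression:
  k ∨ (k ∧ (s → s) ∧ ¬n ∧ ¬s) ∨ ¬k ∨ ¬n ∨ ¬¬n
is always true.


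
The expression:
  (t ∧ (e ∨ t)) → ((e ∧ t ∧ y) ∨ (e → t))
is always true.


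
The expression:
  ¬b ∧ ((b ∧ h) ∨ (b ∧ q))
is never true.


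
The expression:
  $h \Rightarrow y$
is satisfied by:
  {y: True, h: False}
  {h: False, y: False}
  {h: True, y: True}


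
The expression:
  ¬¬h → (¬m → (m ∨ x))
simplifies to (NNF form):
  m ∨ x ∨ ¬h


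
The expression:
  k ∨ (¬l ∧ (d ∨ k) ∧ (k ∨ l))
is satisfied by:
  {k: True}


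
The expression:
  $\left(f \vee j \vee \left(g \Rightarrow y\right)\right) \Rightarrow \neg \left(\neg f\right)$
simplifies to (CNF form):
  $\left(f \vee g\right) \wedge \left(f \vee \neg j\right) \wedge \left(f \vee \neg y\right)$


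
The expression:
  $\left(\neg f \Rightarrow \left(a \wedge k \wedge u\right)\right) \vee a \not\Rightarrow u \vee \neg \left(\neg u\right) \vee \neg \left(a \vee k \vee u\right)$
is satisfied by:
  {a: True, u: True, f: True, k: False}
  {a: True, u: True, f: False, k: False}
  {a: True, f: True, k: False, u: False}
  {a: True, f: False, k: False, u: False}
  {u: True, f: True, k: False, a: False}
  {u: True, f: False, k: False, a: False}
  {f: True, u: False, k: False, a: False}
  {f: False, u: False, k: False, a: False}
  {a: True, u: True, k: True, f: True}
  {a: True, u: True, k: True, f: False}
  {a: True, k: True, f: True, u: False}
  {a: True, k: True, f: False, u: False}
  {k: True, u: True, f: True, a: False}
  {k: True, u: True, f: False, a: False}
  {k: True, f: True, u: False, a: False}


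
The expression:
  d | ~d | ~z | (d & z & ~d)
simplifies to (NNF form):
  True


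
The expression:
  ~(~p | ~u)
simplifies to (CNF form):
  p & u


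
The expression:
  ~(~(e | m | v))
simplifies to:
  e | m | v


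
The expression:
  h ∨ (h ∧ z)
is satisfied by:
  {h: True}


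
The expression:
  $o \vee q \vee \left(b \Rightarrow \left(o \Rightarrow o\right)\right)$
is always true.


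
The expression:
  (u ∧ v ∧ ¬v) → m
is always true.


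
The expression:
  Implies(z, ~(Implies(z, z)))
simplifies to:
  ~z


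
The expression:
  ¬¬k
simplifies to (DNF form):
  k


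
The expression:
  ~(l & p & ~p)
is always true.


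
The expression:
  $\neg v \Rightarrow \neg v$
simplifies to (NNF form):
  $\text{True}$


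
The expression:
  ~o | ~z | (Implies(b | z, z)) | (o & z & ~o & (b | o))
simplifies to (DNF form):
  True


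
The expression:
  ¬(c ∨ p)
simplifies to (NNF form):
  ¬c ∧ ¬p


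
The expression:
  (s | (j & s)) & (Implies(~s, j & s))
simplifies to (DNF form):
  s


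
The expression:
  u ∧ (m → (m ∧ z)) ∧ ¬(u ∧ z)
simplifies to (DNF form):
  u ∧ ¬m ∧ ¬z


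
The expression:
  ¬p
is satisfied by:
  {p: False}


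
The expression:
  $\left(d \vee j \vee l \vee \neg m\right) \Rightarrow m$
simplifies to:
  $m$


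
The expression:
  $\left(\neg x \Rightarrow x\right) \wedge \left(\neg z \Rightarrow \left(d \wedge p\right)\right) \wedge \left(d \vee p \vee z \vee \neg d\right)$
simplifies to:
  $x \wedge \left(d \vee z\right) \wedge \left(p \vee z\right)$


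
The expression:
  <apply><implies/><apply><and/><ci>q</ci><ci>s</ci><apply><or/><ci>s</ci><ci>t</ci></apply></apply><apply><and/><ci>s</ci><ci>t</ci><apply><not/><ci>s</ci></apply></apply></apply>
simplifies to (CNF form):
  <apply><or/><apply><not/><ci>q</ci></apply><apply><not/><ci>s</ci></apply></apply>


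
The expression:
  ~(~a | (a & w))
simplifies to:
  a & ~w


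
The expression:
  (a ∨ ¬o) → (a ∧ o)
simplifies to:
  o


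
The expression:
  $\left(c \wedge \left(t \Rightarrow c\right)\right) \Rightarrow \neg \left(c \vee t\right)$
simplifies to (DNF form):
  $\neg c$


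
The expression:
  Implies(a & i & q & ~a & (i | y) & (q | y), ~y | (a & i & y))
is always true.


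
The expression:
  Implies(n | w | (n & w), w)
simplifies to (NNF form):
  w | ~n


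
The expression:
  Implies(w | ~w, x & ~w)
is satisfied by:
  {x: True, w: False}


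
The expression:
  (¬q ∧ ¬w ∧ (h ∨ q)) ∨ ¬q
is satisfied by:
  {q: False}


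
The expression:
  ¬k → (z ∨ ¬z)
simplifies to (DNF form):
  True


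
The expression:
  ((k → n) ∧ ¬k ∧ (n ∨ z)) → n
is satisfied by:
  {n: True, k: True, z: False}
  {n: True, z: False, k: False}
  {k: True, z: False, n: False}
  {k: False, z: False, n: False}
  {n: True, k: True, z: True}
  {n: True, z: True, k: False}
  {k: True, z: True, n: False}


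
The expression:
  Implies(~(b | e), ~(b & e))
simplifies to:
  True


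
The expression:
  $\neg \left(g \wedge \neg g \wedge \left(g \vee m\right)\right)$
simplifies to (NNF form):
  $\text{True}$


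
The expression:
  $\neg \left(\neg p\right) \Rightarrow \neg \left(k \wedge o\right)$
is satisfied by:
  {p: False, k: False, o: False}
  {o: True, p: False, k: False}
  {k: True, p: False, o: False}
  {o: True, k: True, p: False}
  {p: True, o: False, k: False}
  {o: True, p: True, k: False}
  {k: True, p: True, o: False}


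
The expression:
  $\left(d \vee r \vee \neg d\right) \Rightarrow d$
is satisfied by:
  {d: True}


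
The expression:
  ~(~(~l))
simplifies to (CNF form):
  ~l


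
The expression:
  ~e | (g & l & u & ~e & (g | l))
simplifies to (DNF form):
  ~e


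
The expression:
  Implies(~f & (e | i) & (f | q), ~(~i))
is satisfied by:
  {i: True, f: True, e: False, q: False}
  {i: True, f: False, e: False, q: False}
  {f: True, i: False, e: False, q: False}
  {i: False, f: False, e: False, q: False}
  {i: True, q: True, f: True, e: False}
  {i: True, q: True, f: False, e: False}
  {q: True, f: True, i: False, e: False}
  {q: True, i: False, f: False, e: False}
  {i: True, e: True, f: True, q: False}
  {i: True, e: True, f: False, q: False}
  {e: True, f: True, i: False, q: False}
  {e: True, i: False, f: False, q: False}
  {q: True, e: True, i: True, f: True}
  {q: True, e: True, i: True, f: False}
  {q: True, e: True, f: True, i: False}


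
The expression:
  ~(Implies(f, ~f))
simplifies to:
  f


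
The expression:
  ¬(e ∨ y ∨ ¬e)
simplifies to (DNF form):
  False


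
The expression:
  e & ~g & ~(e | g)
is never true.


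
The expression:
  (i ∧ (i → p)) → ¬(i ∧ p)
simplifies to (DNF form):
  ¬i ∨ ¬p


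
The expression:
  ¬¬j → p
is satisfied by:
  {p: True, j: False}
  {j: False, p: False}
  {j: True, p: True}


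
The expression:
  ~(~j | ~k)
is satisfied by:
  {j: True, k: True}


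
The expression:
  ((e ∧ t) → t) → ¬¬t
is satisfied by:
  {t: True}


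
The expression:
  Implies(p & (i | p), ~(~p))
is always true.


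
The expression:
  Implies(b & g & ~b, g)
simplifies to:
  True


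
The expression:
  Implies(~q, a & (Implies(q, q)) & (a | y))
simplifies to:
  a | q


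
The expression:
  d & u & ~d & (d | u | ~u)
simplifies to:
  False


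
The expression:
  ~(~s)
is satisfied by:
  {s: True}


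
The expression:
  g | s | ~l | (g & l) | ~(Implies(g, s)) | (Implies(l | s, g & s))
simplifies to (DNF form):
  g | s | ~l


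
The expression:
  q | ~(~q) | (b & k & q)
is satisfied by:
  {q: True}


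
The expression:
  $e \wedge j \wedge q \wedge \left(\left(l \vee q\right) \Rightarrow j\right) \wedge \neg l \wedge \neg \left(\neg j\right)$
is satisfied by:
  {j: True, e: True, q: True, l: False}


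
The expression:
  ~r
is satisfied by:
  {r: False}


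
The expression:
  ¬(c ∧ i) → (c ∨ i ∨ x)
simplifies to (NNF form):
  c ∨ i ∨ x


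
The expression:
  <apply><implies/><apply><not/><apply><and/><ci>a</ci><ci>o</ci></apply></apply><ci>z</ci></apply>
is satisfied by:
  {o: True, z: True, a: True}
  {o: True, z: True, a: False}
  {z: True, a: True, o: False}
  {z: True, a: False, o: False}
  {o: True, a: True, z: False}


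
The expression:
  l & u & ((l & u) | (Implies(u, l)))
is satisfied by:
  {u: True, l: True}


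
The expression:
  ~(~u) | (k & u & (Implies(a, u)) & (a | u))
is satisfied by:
  {u: True}


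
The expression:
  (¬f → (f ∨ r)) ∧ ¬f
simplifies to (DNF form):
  r ∧ ¬f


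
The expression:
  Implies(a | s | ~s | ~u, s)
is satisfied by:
  {s: True}


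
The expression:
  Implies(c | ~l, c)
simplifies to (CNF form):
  c | l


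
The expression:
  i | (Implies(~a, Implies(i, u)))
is always true.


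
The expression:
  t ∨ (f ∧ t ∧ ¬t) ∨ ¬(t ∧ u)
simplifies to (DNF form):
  True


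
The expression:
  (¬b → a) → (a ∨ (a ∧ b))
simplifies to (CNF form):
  a ∨ ¬b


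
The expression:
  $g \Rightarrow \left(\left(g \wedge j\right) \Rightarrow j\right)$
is always true.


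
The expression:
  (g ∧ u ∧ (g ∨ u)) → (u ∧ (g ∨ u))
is always true.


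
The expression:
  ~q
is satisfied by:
  {q: False}


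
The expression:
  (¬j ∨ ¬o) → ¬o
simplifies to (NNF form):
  j ∨ ¬o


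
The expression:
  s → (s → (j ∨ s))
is always true.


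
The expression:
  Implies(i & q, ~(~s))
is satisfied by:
  {s: True, q: False, i: False}
  {s: False, q: False, i: False}
  {i: True, s: True, q: False}
  {i: True, s: False, q: False}
  {q: True, s: True, i: False}
  {q: True, s: False, i: False}
  {q: True, i: True, s: True}


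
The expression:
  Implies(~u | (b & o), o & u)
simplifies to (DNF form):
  u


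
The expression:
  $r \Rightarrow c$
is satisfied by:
  {c: True, r: False}
  {r: False, c: False}
  {r: True, c: True}


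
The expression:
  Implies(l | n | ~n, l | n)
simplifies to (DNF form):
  l | n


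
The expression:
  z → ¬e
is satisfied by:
  {e: False, z: False}
  {z: True, e: False}
  {e: True, z: False}


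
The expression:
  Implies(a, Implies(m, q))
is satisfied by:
  {q: True, m: False, a: False}
  {m: False, a: False, q: False}
  {a: True, q: True, m: False}
  {a: True, m: False, q: False}
  {q: True, m: True, a: False}
  {m: True, q: False, a: False}
  {a: True, m: True, q: True}


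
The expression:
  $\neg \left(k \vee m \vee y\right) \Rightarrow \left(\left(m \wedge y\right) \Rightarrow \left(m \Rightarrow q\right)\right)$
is always true.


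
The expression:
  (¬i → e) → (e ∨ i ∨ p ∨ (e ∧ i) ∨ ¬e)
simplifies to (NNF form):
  True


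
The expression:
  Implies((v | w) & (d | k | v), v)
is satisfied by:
  {v: True, k: False, w: False, d: False}
  {d: True, v: True, k: False, w: False}
  {v: True, k: True, w: False, d: False}
  {d: True, v: True, k: True, w: False}
  {d: False, k: False, w: False, v: False}
  {d: True, k: False, w: False, v: False}
  {k: True, d: False, w: False, v: False}
  {d: True, k: True, w: False, v: False}
  {w: True, v: True, d: False, k: False}
  {d: True, w: True, v: True, k: False}
  {w: True, v: True, k: True, d: False}
  {d: True, w: True, v: True, k: True}
  {w: True, v: False, k: False, d: False}


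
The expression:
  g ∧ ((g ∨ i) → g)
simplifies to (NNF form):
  g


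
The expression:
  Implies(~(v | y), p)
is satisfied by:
  {y: True, v: True, p: True}
  {y: True, v: True, p: False}
  {y: True, p: True, v: False}
  {y: True, p: False, v: False}
  {v: True, p: True, y: False}
  {v: True, p: False, y: False}
  {p: True, v: False, y: False}


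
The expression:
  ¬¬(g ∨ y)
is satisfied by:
  {y: True, g: True}
  {y: True, g: False}
  {g: True, y: False}


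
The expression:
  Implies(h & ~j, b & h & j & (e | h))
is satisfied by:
  {j: True, h: False}
  {h: False, j: False}
  {h: True, j: True}


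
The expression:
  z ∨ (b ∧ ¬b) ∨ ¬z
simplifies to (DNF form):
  True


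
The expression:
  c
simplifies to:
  c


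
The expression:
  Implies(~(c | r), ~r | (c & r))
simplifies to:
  True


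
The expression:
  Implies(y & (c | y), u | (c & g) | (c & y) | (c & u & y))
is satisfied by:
  {c: True, u: True, y: False}
  {c: True, u: False, y: False}
  {u: True, c: False, y: False}
  {c: False, u: False, y: False}
  {y: True, c: True, u: True}
  {y: True, c: True, u: False}
  {y: True, u: True, c: False}


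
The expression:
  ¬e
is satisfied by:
  {e: False}


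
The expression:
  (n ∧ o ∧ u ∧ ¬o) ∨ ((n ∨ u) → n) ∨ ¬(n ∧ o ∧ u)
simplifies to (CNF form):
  True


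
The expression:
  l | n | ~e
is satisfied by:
  {n: True, l: True, e: False}
  {n: True, e: False, l: False}
  {l: True, e: False, n: False}
  {l: False, e: False, n: False}
  {n: True, l: True, e: True}
  {n: True, e: True, l: False}
  {l: True, e: True, n: False}


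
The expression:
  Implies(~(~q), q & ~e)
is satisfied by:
  {e: False, q: False}
  {q: True, e: False}
  {e: True, q: False}


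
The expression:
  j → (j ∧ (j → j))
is always true.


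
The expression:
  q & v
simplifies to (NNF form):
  q & v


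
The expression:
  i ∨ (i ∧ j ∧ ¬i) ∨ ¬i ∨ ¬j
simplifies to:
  True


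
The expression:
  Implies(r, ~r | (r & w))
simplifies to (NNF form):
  w | ~r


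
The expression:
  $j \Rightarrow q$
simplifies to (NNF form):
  $q \vee \neg j$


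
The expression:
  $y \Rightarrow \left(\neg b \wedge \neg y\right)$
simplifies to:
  $\neg y$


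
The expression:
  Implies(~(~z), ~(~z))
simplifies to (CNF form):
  True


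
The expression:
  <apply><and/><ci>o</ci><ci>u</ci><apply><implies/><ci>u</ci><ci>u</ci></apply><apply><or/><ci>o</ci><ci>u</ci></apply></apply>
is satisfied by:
  {u: True, o: True}


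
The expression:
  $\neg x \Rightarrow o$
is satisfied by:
  {x: True, o: True}
  {x: True, o: False}
  {o: True, x: False}


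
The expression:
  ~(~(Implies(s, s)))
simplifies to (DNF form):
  True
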